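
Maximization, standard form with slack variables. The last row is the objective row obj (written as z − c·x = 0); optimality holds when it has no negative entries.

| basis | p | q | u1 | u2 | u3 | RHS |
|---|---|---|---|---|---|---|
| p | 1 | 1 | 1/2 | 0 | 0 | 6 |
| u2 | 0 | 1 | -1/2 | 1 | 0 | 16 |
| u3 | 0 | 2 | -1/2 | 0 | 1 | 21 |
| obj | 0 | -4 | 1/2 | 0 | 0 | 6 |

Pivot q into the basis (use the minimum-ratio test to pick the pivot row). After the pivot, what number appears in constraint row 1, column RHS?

6

Ratio test on column q — row 1: 6/1 = 6; row 2: 16/1 = 16; row 3: 21/2 = 21/2. Minimum is 6 at row 1 (p leaves); pivot element 1.
Divide row 1 by 1; eliminate column q from the other rows.
In the new row 1, the RHS entry is the old entry divided by the pivot: 6/1 = 6.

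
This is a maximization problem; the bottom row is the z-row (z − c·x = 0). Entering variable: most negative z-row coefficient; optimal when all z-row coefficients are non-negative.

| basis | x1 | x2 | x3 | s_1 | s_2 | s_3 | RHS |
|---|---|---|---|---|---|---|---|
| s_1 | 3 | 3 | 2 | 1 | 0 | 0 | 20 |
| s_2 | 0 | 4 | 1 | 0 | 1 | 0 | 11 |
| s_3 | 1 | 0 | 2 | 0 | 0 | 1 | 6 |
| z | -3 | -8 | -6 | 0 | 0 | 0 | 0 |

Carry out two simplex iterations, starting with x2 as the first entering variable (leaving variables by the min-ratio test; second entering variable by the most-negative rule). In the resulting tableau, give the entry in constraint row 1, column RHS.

8

Ratio test on column x2 — row 1: 20/3 = 20/3; row 2: 11/4 = 11/4; row 3: entry 0 ≤ 0. Minimum is 11/4 at row 2 (s_2 leaves); pivot element 4.
Divide row 2 by 4; eliminate column x2 from the other rows.
Second iteration: most negative z-row entry is -4 in column x3, so x3 enters.
Ratio test on column x3 — row 1: (47/4)/(5/4) = 47/5; row 2: (11/4)/(1/4) = 11; row 3: 6/2 = 3. Minimum is 3 at row 3 (s_3 leaves); pivot element 2.
Divide row 3 by 2; eliminate column x3 from the other rows.
After both pivots, the entry at constraint row 1, column RHS is 8.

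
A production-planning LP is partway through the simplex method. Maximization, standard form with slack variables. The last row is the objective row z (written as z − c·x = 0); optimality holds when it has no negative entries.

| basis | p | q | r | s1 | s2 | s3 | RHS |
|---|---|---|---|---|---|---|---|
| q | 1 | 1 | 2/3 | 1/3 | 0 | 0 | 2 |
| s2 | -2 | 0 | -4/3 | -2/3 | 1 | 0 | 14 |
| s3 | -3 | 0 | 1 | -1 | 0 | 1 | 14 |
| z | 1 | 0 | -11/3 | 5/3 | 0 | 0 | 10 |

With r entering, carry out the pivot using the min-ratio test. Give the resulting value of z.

Ratio test on column r — row 1: 2/(2/3) = 3; row 2: entry -4/3 ≤ 0; row 3: 14/1 = 14. Minimum is 3 at row 1 (q leaves); pivot element 2/3.
Pivot on row 1; the z-row RHS becomes 10 − (-11/3)·3 = 21.

21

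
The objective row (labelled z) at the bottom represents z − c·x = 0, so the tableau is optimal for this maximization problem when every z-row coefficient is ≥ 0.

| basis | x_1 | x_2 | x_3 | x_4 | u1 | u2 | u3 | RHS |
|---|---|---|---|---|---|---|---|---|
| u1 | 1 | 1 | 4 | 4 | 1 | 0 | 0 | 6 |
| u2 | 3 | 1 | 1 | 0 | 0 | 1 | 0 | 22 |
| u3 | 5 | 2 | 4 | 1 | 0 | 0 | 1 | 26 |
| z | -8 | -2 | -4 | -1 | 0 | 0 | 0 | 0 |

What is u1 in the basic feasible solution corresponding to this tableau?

6

u1 is basic (row 1); its value is the RHS of that row, 6.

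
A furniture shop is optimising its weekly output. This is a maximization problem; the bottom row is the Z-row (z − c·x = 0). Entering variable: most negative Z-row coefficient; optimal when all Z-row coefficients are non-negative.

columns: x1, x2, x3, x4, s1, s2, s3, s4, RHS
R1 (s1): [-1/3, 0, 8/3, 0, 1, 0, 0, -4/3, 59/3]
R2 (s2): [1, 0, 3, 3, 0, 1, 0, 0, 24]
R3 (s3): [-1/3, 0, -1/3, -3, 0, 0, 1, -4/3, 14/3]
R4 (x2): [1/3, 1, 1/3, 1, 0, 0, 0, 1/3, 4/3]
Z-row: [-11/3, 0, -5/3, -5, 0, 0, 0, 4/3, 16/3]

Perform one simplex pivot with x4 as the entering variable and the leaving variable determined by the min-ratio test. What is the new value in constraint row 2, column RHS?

Ratio test on column x4 — row 1: entry 0 ≤ 0; row 2: 24/3 = 8; row 3: entry -3 ≤ 0; row 4: (4/3)/1 = 4/3. Minimum is 4/3 at row 4 (x2 leaves); pivot element 1.
Divide row 4 by 1; eliminate column x4 from the other rows.
Row 2 update in column RHS: 24 − 3·(4/3) = 20.

20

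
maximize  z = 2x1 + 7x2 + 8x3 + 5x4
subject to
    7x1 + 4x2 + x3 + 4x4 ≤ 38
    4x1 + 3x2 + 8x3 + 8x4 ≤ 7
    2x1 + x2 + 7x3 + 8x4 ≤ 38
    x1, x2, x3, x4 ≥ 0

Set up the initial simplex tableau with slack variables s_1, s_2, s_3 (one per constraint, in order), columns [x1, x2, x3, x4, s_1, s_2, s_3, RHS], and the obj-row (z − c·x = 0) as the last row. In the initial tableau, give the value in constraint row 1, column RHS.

38

The RHS of constraint 1 is b_1 = 38.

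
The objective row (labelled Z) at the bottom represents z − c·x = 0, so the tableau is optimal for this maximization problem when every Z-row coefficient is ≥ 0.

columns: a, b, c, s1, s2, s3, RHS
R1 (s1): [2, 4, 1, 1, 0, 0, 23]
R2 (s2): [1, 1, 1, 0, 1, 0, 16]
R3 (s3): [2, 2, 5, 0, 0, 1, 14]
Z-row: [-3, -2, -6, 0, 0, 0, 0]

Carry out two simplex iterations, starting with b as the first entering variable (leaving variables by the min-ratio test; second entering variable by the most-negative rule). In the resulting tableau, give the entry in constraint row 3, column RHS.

5/9

Ratio test on column b — row 1: 23/4 = 23/4; row 2: 16/1 = 16; row 3: 14/2 = 7. Minimum is 23/4 at row 1 (s1 leaves); pivot element 4.
Divide row 1 by 4; eliminate column b from the other rows.
Second iteration: most negative Z-row entry is -11/2 in column c, so c enters.
Ratio test on column c — row 1: (23/4)/(1/4) = 23; row 2: (41/4)/(3/4) = 41/3; row 3: (5/2)/(9/2) = 5/9. Minimum is 5/9 at row 3 (s3 leaves); pivot element 9/2.
Divide row 3 by 9/2; eliminate column c from the other rows.
After both pivots, the entry at constraint row 3, column RHS is 5/9.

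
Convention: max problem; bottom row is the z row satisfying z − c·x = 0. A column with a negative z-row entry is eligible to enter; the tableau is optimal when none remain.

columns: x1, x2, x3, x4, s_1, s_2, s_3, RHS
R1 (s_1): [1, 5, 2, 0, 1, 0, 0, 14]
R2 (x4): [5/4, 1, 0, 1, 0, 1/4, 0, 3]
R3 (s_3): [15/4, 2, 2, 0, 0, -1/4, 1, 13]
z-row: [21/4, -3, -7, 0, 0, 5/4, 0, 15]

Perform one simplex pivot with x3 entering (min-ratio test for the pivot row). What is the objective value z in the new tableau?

Ratio test on column x3 — row 1: 14/2 = 7; row 2: entry 0 ≤ 0; row 3: 13/2 = 13/2. Minimum is 13/2 at row 3 (s_3 leaves); pivot element 2.
Pivot on row 3; the z-row RHS becomes 15 − (-7)·(13/2) = 121/2.

121/2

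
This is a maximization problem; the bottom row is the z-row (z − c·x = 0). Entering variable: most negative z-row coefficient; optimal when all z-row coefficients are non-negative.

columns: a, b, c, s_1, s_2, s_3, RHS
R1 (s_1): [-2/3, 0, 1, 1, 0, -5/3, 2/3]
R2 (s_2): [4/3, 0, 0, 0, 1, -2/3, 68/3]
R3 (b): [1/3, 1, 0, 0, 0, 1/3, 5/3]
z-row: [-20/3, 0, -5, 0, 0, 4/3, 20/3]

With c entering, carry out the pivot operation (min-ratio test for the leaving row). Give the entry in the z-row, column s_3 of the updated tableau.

-7

Ratio test on column c — row 1: (2/3)/1 = 2/3; row 2: entry 0 ≤ 0; row 3: entry 0 ≤ 0. Minimum is 2/3 at row 1 (s_1 leaves); pivot element 1.
Divide row 1 by 1; eliminate column c from the other rows.
z-row update in column s_3: 4/3 − (-5)·(-5/3) = -7.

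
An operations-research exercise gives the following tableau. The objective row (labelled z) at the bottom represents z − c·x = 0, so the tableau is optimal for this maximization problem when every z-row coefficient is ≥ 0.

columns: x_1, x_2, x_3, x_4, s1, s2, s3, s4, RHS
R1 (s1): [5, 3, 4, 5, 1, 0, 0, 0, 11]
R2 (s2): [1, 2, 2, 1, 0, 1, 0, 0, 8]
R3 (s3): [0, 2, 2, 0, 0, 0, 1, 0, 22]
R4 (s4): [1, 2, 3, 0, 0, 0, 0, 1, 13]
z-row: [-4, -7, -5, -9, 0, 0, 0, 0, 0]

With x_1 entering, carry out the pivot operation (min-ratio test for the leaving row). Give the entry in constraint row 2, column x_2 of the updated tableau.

7/5

Ratio test on column x_1 — row 1: 11/5 = 11/5; row 2: 8/1 = 8; row 3: entry 0 ≤ 0; row 4: 13/1 = 13. Minimum is 11/5 at row 1 (s1 leaves); pivot element 5.
Divide row 1 by 5; eliminate column x_1 from the other rows.
Row 2 update in column x_2: 2 − 1·(3/5) = 7/5.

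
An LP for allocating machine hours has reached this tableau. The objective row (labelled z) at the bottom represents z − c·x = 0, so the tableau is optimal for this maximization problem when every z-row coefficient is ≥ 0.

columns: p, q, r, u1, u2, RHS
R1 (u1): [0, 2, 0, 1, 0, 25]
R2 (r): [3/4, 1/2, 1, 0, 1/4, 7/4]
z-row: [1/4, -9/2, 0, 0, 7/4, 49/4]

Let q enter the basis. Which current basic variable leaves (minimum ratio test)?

r

Column q entries and ratios — u1: 25/2 = 25/2; r: (7/4)/(1/2) = 7/2.
Smallest ratio is 7/2 in the row of r, so r leaves.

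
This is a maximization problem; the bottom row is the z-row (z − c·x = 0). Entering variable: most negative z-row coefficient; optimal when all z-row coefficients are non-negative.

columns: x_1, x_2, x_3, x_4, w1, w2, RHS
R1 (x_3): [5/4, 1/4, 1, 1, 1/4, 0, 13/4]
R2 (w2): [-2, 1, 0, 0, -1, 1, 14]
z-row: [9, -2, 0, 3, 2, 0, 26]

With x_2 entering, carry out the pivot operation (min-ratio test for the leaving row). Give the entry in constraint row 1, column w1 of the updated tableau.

1

Ratio test on column x_2 — row 1: (13/4)/(1/4) = 13; row 2: 14/1 = 14. Minimum is 13 at row 1 (x_3 leaves); pivot element 1/4.
Divide row 1 by 1/4; eliminate column x_2 from the other rows.
In the new row 1, the w1 entry is the old entry divided by the pivot: (1/4)/(1/4) = 1.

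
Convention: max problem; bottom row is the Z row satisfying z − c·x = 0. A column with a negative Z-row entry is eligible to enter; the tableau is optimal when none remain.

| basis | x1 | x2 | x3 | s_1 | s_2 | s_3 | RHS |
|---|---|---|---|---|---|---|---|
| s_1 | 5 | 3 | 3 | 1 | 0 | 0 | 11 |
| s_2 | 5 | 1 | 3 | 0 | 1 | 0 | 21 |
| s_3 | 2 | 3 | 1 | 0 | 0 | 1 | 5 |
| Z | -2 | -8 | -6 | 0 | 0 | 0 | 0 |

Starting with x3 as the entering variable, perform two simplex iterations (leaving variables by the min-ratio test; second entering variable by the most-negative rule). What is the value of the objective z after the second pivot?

Ratio test on column x3 — row 1: 11/3 = 11/3; row 2: 21/3 = 7; row 3: 5/1 = 5. Minimum is 11/3 at row 1 (s_1 leaves); pivot element 3.
Pivot on row 1; the Z-row RHS becomes 0 − (-6)·(11/3) = 22.
Next entering variable (most negative Z-row entry -2): x2.
Ratio test on column x2 — row 1: (11/3)/1 = 11/3; row 2: entry -2 ≤ 0; row 3: (4/3)/2 = 2/3. Minimum is 2/3 at row 3 (s_3 leaves); pivot element 2.
After the second pivot the Z-row RHS is 22 − (-2)·(2/3) = 70/3.

70/3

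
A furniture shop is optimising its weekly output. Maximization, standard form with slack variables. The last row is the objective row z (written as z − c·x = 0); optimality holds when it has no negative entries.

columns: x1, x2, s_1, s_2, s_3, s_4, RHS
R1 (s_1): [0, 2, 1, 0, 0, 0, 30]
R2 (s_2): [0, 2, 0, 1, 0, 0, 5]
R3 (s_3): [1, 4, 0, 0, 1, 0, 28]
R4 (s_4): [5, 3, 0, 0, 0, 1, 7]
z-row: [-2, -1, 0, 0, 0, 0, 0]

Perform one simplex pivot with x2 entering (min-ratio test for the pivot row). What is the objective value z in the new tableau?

7/3

Ratio test on column x2 — row 1: 30/2 = 15; row 2: 5/2 = 5/2; row 3: 28/4 = 7; row 4: 7/3 = 7/3. Minimum is 7/3 at row 4 (s_4 leaves); pivot element 3.
Pivot on row 4; the z-row RHS becomes 0 − (-1)·(7/3) = 7/3.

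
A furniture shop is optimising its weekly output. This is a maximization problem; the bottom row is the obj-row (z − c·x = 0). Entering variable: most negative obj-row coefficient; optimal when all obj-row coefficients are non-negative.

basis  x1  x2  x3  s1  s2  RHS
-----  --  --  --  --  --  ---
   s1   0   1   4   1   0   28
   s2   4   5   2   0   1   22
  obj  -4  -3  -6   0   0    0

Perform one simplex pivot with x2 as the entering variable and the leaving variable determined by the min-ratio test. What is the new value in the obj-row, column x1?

Ratio test on column x2 — row 1: 28/1 = 28; row 2: 22/5 = 22/5. Minimum is 22/5 at row 2 (s2 leaves); pivot element 5.
Divide row 2 by 5; eliminate column x2 from the other rows.
obj-row update in column x1: -4 − (-3)·(4/5) = -8/5.

-8/5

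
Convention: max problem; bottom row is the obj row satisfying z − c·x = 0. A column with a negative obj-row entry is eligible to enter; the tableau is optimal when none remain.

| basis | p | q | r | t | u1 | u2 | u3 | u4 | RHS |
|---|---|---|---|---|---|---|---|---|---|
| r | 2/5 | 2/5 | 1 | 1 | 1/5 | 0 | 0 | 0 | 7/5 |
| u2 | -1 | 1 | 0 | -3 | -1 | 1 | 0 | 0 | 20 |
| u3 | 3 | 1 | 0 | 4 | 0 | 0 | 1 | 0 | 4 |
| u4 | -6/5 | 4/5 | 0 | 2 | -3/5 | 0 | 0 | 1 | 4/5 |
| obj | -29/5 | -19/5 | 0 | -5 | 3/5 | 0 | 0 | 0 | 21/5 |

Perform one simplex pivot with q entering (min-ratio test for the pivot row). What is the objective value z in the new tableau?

Ratio test on column q — row 1: (7/5)/(2/5) = 7/2; row 2: 20/1 = 20; row 3: 4/1 = 4; row 4: (4/5)/(4/5) = 1. Minimum is 1 at row 4 (u4 leaves); pivot element 4/5.
Pivot on row 4; the obj-row RHS becomes 21/5 − (-19/5)·1 = 8.

8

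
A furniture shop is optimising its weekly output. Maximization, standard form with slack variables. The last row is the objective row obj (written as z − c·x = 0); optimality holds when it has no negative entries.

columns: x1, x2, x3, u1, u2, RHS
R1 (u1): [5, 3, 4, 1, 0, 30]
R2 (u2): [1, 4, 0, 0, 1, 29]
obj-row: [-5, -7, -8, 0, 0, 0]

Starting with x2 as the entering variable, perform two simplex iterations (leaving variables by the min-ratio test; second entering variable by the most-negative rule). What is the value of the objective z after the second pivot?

269/4

Ratio test on column x2 — row 1: 30/3 = 10; row 2: 29/4 = 29/4. Minimum is 29/4 at row 2 (u2 leaves); pivot element 4.
Pivot on row 2; the obj-row RHS becomes 0 − (-7)·(29/4) = 203/4.
Next entering variable (most negative obj-row entry -8): x3.
Ratio test on column x3 — row 1: (33/4)/4 = 33/16; row 2: entry 0 ≤ 0. Minimum is 33/16 at row 1 (u1 leaves); pivot element 4.
After the second pivot the obj-row RHS is 203/4 − (-8)·(33/16) = 269/4.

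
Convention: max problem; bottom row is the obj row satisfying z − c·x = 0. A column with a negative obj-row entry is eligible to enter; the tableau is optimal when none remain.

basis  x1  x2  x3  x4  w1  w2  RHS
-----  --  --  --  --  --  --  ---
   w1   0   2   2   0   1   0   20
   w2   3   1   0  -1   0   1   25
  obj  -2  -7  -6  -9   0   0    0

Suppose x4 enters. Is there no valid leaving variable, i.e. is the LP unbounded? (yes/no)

yes

Every constraint-row entry in column x4 is ≤ 0, so increasing x4 is unbounded.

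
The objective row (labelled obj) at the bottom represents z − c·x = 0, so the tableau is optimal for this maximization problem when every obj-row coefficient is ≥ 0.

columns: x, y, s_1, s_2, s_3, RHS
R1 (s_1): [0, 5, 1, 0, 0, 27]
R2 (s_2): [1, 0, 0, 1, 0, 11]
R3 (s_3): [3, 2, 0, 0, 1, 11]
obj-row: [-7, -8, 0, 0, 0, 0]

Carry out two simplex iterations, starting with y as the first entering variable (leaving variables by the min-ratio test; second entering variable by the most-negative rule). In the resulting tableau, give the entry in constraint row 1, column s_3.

0

Ratio test on column y — row 1: 27/5 = 27/5; row 2: entry 0 ≤ 0; row 3: 11/2 = 11/2. Minimum is 27/5 at row 1 (s_1 leaves); pivot element 5.
Divide row 1 by 5; eliminate column y from the other rows.
Second iteration: most negative obj-row entry is -7 in column x, so x enters.
Ratio test on column x — row 1: entry 0 ≤ 0; row 2: 11/1 = 11; row 3: (1/5)/3 = 1/15. Minimum is 1/15 at row 3 (s_3 leaves); pivot element 3.
Divide row 3 by 3; eliminate column x from the other rows.
After both pivots, the entry at constraint row 1, column s_3 is 0.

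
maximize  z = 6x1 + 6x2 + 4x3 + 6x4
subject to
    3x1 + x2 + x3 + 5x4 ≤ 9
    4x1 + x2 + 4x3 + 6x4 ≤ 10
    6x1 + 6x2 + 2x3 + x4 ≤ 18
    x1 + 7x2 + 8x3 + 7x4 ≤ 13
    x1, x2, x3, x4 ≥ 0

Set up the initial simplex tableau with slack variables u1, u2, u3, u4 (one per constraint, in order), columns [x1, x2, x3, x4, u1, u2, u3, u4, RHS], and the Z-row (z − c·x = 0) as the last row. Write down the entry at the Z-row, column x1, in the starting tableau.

The Z-row carries the negated objective coefficients: the x1 entry is -6.

-6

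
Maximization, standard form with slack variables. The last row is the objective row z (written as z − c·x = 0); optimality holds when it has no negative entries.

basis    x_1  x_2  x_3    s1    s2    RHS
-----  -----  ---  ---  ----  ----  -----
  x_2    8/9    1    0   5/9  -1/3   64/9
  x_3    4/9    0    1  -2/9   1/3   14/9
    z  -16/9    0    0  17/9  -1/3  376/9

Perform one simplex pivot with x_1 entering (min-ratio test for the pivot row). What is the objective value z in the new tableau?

Ratio test on column x_1 — row 1: (64/9)/(8/9) = 8; row 2: (14/9)/(4/9) = 7/2. Minimum is 7/2 at row 2 (x_3 leaves); pivot element 4/9.
Pivot on row 2; the z-row RHS becomes 376/9 − (-16/9)·(7/2) = 48.

48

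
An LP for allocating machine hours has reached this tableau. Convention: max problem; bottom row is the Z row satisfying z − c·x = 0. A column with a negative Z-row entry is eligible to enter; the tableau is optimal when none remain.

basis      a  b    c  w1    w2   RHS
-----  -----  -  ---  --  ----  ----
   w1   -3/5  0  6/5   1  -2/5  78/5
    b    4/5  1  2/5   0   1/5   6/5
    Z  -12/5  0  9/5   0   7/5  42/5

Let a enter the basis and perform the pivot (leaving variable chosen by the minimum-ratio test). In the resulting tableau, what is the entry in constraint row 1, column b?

Ratio test on column a — row 1: entry -3/5 ≤ 0; row 2: (6/5)/(4/5) = 3/2. Minimum is 3/2 at row 2 (b leaves); pivot element 4/5.
Divide row 2 by 4/5; eliminate column a from the other rows.
Row 1 update in column b: 0 − (-3/5)·(5/4) = 3/4.

3/4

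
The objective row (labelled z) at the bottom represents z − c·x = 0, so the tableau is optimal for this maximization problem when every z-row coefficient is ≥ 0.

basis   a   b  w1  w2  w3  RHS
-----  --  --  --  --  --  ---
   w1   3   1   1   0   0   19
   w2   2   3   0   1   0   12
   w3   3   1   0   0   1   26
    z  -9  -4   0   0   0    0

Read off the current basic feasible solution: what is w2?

12

w2 is basic (row 2); its value is the RHS of that row, 12.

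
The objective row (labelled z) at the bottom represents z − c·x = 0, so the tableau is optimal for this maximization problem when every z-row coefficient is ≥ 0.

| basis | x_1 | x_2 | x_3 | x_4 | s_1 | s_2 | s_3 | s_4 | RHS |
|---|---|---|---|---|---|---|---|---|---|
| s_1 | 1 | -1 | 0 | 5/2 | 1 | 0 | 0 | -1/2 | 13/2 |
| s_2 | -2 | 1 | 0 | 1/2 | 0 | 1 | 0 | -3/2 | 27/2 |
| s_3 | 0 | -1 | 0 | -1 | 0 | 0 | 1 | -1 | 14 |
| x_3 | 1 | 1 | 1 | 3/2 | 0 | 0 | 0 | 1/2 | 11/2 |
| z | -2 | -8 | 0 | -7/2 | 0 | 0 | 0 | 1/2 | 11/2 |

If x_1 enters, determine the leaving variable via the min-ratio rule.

x_3

Column x_1 entries and ratios — s_1: (13/2)/1 = 13/2; s_2: -2 ≤ 0, skip; s_3: 0 ≤ 0, skip; x_3: (11/2)/1 = 11/2.
Smallest ratio is 11/2 in the row of x_3, so x_3 leaves.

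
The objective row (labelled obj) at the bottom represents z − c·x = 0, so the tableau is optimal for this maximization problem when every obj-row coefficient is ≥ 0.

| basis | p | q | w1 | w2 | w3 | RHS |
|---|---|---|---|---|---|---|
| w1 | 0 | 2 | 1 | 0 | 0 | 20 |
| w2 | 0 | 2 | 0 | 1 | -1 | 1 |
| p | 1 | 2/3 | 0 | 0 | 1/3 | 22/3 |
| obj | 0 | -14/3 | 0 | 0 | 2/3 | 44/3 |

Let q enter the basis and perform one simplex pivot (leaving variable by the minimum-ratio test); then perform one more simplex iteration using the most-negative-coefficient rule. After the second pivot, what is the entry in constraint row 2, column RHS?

23/4

Ratio test on column q — row 1: 20/2 = 10; row 2: 1/2 = 1/2; row 3: (22/3)/(2/3) = 11. Minimum is 1/2 at row 2 (w2 leaves); pivot element 2.
Divide row 2 by 2; eliminate column q from the other rows.
Second iteration: most negative obj-row entry is -5/3 in column w3, so w3 enters.
Ratio test on column w3 — row 1: 19/1 = 19; row 2: entry -1/2 ≤ 0; row 3: 7/(2/3) = 21/2. Minimum is 21/2 at row 3 (p leaves); pivot element 2/3.
Divide row 3 by 2/3; eliminate column w3 from the other rows.
After both pivots, the entry at constraint row 2, column RHS is 23/4.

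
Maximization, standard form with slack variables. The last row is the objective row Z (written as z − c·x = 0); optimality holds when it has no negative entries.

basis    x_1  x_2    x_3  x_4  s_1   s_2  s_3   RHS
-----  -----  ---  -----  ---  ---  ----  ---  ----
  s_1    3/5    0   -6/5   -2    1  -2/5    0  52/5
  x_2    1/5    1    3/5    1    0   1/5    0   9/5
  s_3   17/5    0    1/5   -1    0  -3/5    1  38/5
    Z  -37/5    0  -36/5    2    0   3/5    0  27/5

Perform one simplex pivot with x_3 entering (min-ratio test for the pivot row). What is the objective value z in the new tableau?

Ratio test on column x_3 — row 1: entry -6/5 ≤ 0; row 2: (9/5)/(3/5) = 3; row 3: (38/5)/(1/5) = 38. Minimum is 3 at row 2 (x_2 leaves); pivot element 3/5.
Pivot on row 2; the Z-row RHS becomes 27/5 − (-36/5)·3 = 27.

27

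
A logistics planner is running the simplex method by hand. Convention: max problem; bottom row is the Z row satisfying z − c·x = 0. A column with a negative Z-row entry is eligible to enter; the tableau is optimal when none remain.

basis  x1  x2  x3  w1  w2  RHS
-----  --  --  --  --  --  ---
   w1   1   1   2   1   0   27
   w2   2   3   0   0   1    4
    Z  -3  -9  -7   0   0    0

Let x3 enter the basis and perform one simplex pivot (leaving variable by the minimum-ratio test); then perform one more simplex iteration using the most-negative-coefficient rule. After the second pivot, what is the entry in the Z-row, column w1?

Ratio test on column x3 — row 1: 27/2 = 27/2; row 2: entry 0 ≤ 0. Minimum is 27/2 at row 1 (w1 leaves); pivot element 2.
Divide row 1 by 2; eliminate column x3 from the other rows.
Second iteration: most negative Z-row entry is -11/2 in column x2, so x2 enters.
Ratio test on column x2 — row 1: (27/2)/(1/2) = 27; row 2: 4/3 = 4/3. Minimum is 4/3 at row 2 (w2 leaves); pivot element 3.
Divide row 2 by 3; eliminate column x2 from the other rows.
After both pivots, the entry at the Z-row, column w1 is 7/2.

7/2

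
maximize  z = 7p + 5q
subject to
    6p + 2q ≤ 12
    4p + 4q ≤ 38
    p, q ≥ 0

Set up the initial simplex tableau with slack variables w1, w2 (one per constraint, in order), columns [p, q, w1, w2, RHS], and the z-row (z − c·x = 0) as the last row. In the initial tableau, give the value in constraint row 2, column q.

4

Constraint 2 has coefficient 4 on q.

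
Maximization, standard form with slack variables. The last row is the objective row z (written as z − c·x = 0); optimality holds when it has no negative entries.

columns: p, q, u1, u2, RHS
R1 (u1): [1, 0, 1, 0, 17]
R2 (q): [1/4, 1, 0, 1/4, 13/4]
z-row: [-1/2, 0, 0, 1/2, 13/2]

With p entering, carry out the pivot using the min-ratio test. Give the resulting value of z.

13

Ratio test on column p — row 1: 17/1 = 17; row 2: (13/4)/(1/4) = 13. Minimum is 13 at row 2 (q leaves); pivot element 1/4.
Pivot on row 2; the z-row RHS becomes 13/2 − (-1/2)·13 = 13.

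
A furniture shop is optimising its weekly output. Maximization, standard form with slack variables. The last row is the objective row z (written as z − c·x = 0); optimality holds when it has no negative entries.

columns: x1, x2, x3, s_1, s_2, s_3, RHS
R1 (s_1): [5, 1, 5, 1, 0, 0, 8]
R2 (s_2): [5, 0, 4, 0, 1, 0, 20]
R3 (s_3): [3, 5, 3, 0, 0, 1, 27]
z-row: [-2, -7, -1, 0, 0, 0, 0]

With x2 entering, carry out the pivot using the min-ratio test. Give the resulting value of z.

Ratio test on column x2 — row 1: 8/1 = 8; row 2: entry 0 ≤ 0; row 3: 27/5 = 27/5. Minimum is 27/5 at row 3 (s_3 leaves); pivot element 5.
Pivot on row 3; the z-row RHS becomes 0 − (-7)·(27/5) = 189/5.

189/5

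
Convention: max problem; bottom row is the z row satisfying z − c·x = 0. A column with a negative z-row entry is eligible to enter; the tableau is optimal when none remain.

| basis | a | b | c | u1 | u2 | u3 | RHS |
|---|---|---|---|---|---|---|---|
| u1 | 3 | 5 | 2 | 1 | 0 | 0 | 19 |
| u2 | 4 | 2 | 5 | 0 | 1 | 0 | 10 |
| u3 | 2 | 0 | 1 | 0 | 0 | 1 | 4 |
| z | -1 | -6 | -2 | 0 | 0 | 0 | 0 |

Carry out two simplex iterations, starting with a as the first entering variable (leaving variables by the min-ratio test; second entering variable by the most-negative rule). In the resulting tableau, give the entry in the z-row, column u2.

Ratio test on column a — row 1: 19/3 = 19/3; row 2: 10/4 = 5/2; row 3: 4/2 = 2. Minimum is 2 at row 3 (u3 leaves); pivot element 2.
Divide row 3 by 2; eliminate column a from the other rows.
Second iteration: most negative z-row entry is -6 in column b, so b enters.
Ratio test on column b — row 1: 13/5 = 13/5; row 2: 2/2 = 1; row 3: entry 0 ≤ 0. Minimum is 1 at row 2 (u2 leaves); pivot element 2.
Divide row 2 by 2; eliminate column b from the other rows.
After both pivots, the entry at the z-row, column u2 is 3.

3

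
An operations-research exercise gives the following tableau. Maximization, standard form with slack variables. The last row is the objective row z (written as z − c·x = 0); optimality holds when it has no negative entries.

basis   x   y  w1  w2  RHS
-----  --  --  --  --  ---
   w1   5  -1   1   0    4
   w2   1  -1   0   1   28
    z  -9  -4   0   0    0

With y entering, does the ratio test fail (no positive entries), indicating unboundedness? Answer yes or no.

yes

Every constraint-row entry in column y is ≤ 0, so increasing y is unbounded.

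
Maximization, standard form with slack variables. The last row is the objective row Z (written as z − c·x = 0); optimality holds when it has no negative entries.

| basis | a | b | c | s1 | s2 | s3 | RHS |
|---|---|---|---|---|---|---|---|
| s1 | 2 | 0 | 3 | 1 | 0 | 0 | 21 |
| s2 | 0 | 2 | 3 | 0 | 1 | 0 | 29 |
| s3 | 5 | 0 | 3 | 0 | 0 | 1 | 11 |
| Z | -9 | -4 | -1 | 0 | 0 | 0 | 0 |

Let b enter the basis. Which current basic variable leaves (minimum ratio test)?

Column b entries and ratios — s1: 0 ≤ 0, skip; s2: 29/2 = 29/2; s3: 0 ≤ 0, skip.
Smallest ratio is 29/2 in the row of s2, so s2 leaves.

s2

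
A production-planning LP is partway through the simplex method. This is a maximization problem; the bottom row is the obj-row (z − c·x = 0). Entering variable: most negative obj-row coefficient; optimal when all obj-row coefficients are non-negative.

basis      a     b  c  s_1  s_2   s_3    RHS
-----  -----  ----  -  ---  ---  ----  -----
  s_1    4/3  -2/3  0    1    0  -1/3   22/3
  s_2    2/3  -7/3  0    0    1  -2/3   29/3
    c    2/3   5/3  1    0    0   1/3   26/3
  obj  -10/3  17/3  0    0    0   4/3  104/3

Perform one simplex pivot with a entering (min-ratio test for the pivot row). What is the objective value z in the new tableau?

Ratio test on column a — row 1: (22/3)/(4/3) = 11/2; row 2: (29/3)/(2/3) = 29/2; row 3: (26/3)/(2/3) = 13. Minimum is 11/2 at row 1 (s_1 leaves); pivot element 4/3.
Pivot on row 1; the obj-row RHS becomes 104/3 − (-10/3)·(11/2) = 53.

53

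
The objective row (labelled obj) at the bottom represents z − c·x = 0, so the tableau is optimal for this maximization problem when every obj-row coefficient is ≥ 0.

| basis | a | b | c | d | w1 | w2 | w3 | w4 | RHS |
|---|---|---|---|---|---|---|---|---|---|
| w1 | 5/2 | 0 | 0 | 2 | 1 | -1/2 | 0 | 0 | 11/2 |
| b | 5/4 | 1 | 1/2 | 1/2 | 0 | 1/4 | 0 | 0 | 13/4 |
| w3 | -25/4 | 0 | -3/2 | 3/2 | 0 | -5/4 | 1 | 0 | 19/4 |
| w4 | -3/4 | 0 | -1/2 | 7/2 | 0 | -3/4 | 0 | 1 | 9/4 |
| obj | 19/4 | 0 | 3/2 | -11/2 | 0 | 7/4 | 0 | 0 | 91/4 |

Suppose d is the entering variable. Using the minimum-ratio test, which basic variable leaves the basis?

w4

Column d entries and ratios — w1: (11/2)/2 = 11/4; b: (13/4)/(1/2) = 13/2; w3: (19/4)/(3/2) = 19/6; w4: (9/4)/(7/2) = 9/14.
Smallest ratio is 9/14 in the row of w4, so w4 leaves.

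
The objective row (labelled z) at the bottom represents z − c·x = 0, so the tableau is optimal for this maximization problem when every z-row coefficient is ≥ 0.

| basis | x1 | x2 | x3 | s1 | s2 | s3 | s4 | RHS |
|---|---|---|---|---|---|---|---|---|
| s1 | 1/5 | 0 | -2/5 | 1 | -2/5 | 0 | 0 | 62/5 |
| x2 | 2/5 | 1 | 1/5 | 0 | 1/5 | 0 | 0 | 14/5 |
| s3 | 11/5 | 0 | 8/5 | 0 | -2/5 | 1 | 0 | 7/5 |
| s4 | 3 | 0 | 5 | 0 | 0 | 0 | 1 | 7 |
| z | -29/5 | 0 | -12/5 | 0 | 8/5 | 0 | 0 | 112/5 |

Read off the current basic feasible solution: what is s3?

7/5

s3 is basic (row 3); its value is the RHS of that row, 7/5.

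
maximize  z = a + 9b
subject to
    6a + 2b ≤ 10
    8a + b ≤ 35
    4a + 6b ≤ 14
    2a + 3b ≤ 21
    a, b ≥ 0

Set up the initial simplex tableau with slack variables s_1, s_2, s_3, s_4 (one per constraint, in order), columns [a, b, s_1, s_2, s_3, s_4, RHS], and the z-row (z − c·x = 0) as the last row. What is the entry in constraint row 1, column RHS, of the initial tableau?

The RHS of constraint 1 is b_1 = 10.

10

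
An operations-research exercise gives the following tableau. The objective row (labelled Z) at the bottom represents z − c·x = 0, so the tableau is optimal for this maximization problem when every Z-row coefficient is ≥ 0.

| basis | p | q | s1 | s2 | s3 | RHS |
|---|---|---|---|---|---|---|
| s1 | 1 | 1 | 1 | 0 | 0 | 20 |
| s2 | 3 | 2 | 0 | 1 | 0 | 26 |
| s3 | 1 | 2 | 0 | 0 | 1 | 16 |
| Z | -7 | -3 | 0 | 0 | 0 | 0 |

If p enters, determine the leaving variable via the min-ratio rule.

s2

Column p entries and ratios — s1: 20/1 = 20; s2: 26/3 = 26/3; s3: 16/1 = 16.
Smallest ratio is 26/3 in the row of s2, so s2 leaves.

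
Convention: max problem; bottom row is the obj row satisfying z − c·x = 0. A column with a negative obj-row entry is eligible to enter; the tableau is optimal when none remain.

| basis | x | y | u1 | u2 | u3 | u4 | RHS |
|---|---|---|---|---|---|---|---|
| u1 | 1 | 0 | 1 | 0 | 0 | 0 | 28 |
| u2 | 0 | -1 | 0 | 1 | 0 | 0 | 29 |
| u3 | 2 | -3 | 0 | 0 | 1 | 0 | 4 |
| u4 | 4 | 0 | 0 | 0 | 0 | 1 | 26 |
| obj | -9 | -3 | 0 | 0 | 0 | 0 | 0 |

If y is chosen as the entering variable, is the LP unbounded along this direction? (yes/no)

yes

Every constraint-row entry in column y is ≤ 0, so increasing y is unbounded.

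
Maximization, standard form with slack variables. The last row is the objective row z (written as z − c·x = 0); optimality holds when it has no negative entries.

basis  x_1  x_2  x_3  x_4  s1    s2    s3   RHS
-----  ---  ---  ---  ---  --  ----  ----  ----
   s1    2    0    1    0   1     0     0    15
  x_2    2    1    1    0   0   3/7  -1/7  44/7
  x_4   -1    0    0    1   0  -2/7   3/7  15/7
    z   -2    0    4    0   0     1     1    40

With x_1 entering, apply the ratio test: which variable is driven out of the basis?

Column x_1 entries and ratios — s1: 15/2 = 15/2; x_2: (44/7)/2 = 22/7; x_4: -1 ≤ 0, skip.
Smallest ratio is 22/7 in the row of x_2, so x_2 leaves.

x_2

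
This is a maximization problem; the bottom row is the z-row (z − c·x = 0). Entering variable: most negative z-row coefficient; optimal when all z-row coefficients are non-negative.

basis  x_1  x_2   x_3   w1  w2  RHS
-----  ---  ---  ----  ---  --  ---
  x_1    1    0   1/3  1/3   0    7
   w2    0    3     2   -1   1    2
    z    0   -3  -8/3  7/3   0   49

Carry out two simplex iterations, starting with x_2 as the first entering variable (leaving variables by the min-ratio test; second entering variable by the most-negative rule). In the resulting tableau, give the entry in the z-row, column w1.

1

Ratio test on column x_2 — row 1: entry 0 ≤ 0; row 2: 2/3 = 2/3. Minimum is 2/3 at row 2 (w2 leaves); pivot element 3.
Divide row 2 by 3; eliminate column x_2 from the other rows.
Second iteration: most negative z-row entry is -2/3 in column x_3, so x_3 enters.
Ratio test on column x_3 — row 1: 7/(1/3) = 21; row 2: (2/3)/(2/3) = 1. Minimum is 1 at row 2 (x_2 leaves); pivot element 2/3.
Divide row 2 by 2/3; eliminate column x_3 from the other rows.
After both pivots, the entry at the z-row, column w1 is 1.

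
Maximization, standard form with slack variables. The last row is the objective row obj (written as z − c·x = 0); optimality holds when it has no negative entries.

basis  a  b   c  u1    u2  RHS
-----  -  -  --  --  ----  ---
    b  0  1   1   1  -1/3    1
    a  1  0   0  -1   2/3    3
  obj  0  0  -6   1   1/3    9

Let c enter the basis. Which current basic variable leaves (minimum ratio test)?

b

Column c entries and ratios — b: 1/1 = 1; a: 0 ≤ 0, skip.
Smallest ratio is 1 in the row of b, so b leaves.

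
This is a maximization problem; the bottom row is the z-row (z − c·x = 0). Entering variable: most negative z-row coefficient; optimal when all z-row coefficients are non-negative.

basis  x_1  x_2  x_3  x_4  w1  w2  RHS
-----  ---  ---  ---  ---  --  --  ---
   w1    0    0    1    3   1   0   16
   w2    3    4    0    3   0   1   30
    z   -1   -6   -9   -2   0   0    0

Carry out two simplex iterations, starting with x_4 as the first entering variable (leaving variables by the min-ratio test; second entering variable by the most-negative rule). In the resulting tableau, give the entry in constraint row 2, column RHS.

Ratio test on column x_4 — row 1: 16/3 = 16/3; row 2: 30/3 = 10. Minimum is 16/3 at row 1 (w1 leaves); pivot element 3.
Divide row 1 by 3; eliminate column x_4 from the other rows.
Second iteration: most negative z-row entry is -25/3 in column x_3, so x_3 enters.
Ratio test on column x_3 — row 1: (16/3)/(1/3) = 16; row 2: entry -1 ≤ 0. Minimum is 16 at row 1 (x_4 leaves); pivot element 1/3.
Divide row 1 by 1/3; eliminate column x_3 from the other rows.
After both pivots, the entry at constraint row 2, column RHS is 30.

30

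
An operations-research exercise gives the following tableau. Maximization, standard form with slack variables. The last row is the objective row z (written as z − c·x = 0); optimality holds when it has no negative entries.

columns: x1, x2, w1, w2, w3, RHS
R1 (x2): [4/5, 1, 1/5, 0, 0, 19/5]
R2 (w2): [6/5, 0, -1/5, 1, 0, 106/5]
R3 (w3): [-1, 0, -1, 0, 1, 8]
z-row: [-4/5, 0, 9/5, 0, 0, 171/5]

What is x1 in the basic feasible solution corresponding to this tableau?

x1 is not in the basis, so in the current basic feasible solution x1 = 0.

0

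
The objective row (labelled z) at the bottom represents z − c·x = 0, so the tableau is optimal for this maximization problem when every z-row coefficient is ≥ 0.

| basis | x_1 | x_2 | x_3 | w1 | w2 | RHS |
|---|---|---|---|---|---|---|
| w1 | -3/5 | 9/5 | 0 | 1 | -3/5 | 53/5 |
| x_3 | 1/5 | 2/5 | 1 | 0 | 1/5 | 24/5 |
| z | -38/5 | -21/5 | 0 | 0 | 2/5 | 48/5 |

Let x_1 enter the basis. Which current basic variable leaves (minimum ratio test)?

Column x_1 entries and ratios — w1: -3/5 ≤ 0, skip; x_3: (24/5)/(1/5) = 24.
Smallest ratio is 24 in the row of x_3, so x_3 leaves.

x_3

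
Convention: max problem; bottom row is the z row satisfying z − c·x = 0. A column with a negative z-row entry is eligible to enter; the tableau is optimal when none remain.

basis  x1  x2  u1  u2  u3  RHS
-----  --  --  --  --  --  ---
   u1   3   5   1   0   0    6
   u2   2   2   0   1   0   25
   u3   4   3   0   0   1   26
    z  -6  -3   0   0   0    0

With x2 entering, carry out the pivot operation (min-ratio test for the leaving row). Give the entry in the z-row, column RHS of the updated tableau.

18/5

Ratio test on column x2 — row 1: 6/5 = 6/5; row 2: 25/2 = 25/2; row 3: 26/3 = 26/3. Minimum is 6/5 at row 1 (u1 leaves); pivot element 5.
Divide row 1 by 5; eliminate column x2 from the other rows.
z-row update in column RHS: 0 − (-3)·(6/5) = 18/5.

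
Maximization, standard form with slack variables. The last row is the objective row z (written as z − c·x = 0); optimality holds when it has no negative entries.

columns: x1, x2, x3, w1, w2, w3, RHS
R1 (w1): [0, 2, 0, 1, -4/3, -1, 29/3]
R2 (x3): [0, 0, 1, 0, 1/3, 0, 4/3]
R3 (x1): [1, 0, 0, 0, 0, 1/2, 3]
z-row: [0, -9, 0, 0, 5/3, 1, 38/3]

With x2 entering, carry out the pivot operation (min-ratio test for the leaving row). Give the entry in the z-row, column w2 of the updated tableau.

-13/3

Ratio test on column x2 — row 1: (29/3)/2 = 29/6; row 2: entry 0 ≤ 0; row 3: entry 0 ≤ 0. Minimum is 29/6 at row 1 (w1 leaves); pivot element 2.
Divide row 1 by 2; eliminate column x2 from the other rows.
z-row update in column w2: 5/3 − (-9)·(-2/3) = -13/3.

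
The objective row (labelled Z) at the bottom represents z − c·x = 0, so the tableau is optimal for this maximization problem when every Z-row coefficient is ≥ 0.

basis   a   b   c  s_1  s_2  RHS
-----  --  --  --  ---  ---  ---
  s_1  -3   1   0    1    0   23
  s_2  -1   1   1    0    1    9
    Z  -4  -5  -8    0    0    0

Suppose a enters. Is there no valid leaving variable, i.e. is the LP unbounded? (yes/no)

Every constraint-row entry in column a is ≤ 0, so increasing a is unbounded.

yes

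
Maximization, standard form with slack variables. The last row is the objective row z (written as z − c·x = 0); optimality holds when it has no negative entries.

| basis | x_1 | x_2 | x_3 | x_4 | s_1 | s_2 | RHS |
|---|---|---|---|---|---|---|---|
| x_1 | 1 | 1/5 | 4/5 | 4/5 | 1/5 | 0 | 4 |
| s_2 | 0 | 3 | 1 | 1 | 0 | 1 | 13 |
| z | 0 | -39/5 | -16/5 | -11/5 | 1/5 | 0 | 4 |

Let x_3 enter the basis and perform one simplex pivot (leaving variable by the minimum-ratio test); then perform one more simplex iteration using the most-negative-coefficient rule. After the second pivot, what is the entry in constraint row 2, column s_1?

-1/11

Ratio test on column x_3 — row 1: 4/(4/5) = 5; row 2: 13/1 = 13. Minimum is 5 at row 1 (x_1 leaves); pivot element 4/5.
Divide row 1 by 4/5; eliminate column x_3 from the other rows.
Second iteration: most negative z-row entry is -7 in column x_2, so x_2 enters.
Ratio test on column x_2 — row 1: 5/(1/4) = 20; row 2: 8/(11/4) = 32/11. Minimum is 32/11 at row 2 (s_2 leaves); pivot element 11/4.
Divide row 2 by 11/4; eliminate column x_2 from the other rows.
After both pivots, the entry at constraint row 2, column s_1 is -1/11.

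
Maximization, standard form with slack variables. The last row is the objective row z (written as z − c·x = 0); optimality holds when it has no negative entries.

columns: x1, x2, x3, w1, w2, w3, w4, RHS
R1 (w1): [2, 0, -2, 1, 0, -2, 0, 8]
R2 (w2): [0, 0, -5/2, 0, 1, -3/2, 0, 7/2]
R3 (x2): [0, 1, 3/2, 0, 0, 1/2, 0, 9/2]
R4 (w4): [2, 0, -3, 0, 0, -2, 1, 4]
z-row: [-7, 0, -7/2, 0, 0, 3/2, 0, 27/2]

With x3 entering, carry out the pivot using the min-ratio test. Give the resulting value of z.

Ratio test on column x3 — row 1: entry -2 ≤ 0; row 2: entry -5/2 ≤ 0; row 3: (9/2)/(3/2) = 3; row 4: entry -3 ≤ 0. Minimum is 3 at row 3 (x2 leaves); pivot element 3/2.
Pivot on row 3; the z-row RHS becomes 27/2 − (-7/2)·3 = 24.

24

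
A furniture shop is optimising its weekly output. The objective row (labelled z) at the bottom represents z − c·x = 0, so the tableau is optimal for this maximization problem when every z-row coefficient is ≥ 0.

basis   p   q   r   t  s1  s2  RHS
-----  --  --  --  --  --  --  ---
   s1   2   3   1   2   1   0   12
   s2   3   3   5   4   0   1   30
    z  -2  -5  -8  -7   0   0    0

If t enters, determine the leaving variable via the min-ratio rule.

Column t entries and ratios — s1: 12/2 = 6; s2: 30/4 = 15/2.
Smallest ratio is 6 in the row of s1, so s1 leaves.

s1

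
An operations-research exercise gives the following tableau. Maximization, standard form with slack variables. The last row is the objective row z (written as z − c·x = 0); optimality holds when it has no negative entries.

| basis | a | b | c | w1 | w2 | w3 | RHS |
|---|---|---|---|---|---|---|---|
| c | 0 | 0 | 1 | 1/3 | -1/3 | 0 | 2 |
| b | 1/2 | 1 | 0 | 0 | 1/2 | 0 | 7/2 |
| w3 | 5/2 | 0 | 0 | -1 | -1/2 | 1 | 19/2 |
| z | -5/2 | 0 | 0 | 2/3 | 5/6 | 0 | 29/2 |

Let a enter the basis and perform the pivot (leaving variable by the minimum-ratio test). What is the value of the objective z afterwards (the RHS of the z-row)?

Ratio test on column a — row 1: entry 0 ≤ 0; row 2: (7/2)/(1/2) = 7; row 3: (19/2)/(5/2) = 19/5. Minimum is 19/5 at row 3 (w3 leaves); pivot element 5/2.
Pivot on row 3; the z-row RHS becomes 29/2 − (-5/2)·(19/5) = 24.

24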